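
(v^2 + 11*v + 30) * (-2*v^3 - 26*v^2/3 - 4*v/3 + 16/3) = -2*v^5 - 92*v^4/3 - 470*v^3/3 - 808*v^2/3 + 56*v/3 + 160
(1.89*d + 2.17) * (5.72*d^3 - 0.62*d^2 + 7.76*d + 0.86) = 10.8108*d^4 + 11.2406*d^3 + 13.321*d^2 + 18.4646*d + 1.8662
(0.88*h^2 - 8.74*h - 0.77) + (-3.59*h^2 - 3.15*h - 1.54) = -2.71*h^2 - 11.89*h - 2.31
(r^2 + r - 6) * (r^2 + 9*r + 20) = r^4 + 10*r^3 + 23*r^2 - 34*r - 120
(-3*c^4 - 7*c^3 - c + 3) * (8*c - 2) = -24*c^5 - 50*c^4 + 14*c^3 - 8*c^2 + 26*c - 6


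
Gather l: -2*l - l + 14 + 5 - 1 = 18 - 3*l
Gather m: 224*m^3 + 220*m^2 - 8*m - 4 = 224*m^3 + 220*m^2 - 8*m - 4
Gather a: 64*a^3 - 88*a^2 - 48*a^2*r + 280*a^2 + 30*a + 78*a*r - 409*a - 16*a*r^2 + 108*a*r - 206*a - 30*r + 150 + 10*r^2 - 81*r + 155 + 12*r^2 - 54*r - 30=64*a^3 + a^2*(192 - 48*r) + a*(-16*r^2 + 186*r - 585) + 22*r^2 - 165*r + 275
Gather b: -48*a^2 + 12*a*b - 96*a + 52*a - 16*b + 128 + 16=-48*a^2 - 44*a + b*(12*a - 16) + 144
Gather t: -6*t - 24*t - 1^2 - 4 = -30*t - 5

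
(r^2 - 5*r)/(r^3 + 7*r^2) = (r - 5)/(r*(r + 7))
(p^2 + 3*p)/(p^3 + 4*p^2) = (p + 3)/(p*(p + 4))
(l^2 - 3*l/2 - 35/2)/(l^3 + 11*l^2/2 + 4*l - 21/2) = (l - 5)/(l^2 + 2*l - 3)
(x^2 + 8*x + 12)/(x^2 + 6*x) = (x + 2)/x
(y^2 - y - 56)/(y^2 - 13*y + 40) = (y + 7)/(y - 5)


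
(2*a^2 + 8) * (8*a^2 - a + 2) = 16*a^4 - 2*a^3 + 68*a^2 - 8*a + 16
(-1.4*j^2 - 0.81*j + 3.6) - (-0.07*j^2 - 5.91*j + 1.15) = -1.33*j^2 + 5.1*j + 2.45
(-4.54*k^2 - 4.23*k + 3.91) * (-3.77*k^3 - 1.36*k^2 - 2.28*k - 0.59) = 17.1158*k^5 + 22.1215*k^4 + 1.3633*k^3 + 7.0054*k^2 - 6.4191*k - 2.3069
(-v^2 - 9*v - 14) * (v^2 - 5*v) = -v^4 - 4*v^3 + 31*v^2 + 70*v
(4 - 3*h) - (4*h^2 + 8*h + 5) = -4*h^2 - 11*h - 1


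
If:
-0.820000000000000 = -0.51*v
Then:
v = 1.61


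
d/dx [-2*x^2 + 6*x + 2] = 6 - 4*x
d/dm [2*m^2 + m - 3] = 4*m + 1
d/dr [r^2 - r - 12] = 2*r - 1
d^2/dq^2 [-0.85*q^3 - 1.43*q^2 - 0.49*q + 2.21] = -5.1*q - 2.86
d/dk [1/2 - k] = -1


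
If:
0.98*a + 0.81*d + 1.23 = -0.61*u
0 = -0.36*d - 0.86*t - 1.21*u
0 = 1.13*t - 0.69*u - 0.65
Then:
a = 3.36127415567997*u - 0.11933357413762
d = -4.81981317600787*u - 1.37413962635202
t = 0.610619469026549*u + 0.575221238938053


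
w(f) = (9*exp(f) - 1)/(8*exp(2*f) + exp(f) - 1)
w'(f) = (9*exp(f) - 1)*(-16*exp(2*f) - exp(f))/(8*exp(2*f) + exp(f) - 1)^2 + 9*exp(f)/(8*exp(2*f) + exp(f) - 1)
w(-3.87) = 0.83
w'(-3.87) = -0.17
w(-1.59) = -1.80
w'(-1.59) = -7.34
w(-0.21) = 1.24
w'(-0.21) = -1.34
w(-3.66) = 0.79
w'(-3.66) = -0.21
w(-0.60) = 2.01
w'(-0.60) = -2.99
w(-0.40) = 1.54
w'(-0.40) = -1.86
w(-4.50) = 0.91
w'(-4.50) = -0.09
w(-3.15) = 0.65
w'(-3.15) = -0.36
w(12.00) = 0.00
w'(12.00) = 0.00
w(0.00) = 1.00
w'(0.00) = -1.00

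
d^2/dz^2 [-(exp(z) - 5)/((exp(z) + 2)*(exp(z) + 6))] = (-exp(4*z) + 28*exp(3*z) + 192*exp(2*z) + 176*exp(z) - 624)*exp(z)/(exp(6*z) + 24*exp(5*z) + 228*exp(4*z) + 1088*exp(3*z) + 2736*exp(2*z) + 3456*exp(z) + 1728)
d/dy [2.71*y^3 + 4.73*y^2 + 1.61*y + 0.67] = 8.13*y^2 + 9.46*y + 1.61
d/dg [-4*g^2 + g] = 1 - 8*g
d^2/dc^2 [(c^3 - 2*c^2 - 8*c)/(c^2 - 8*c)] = 80/(c^3 - 24*c^2 + 192*c - 512)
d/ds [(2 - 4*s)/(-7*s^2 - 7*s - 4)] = 2*(-14*s^2 + 14*s + 15)/(49*s^4 + 98*s^3 + 105*s^2 + 56*s + 16)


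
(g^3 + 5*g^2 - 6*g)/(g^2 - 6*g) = (g^2 + 5*g - 6)/(g - 6)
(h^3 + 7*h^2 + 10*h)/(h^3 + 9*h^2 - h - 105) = h*(h + 2)/(h^2 + 4*h - 21)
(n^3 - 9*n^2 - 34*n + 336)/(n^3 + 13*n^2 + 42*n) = (n^2 - 15*n + 56)/(n*(n + 7))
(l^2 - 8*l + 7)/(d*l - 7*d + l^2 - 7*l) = (l - 1)/(d + l)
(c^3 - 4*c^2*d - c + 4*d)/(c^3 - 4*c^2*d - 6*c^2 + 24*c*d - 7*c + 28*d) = (c - 1)/(c - 7)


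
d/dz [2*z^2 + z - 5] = 4*z + 1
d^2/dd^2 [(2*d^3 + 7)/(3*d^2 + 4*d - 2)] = 2*(44*d^3 + 141*d^2 + 276*d + 154)/(27*d^6 + 108*d^5 + 90*d^4 - 80*d^3 - 60*d^2 + 48*d - 8)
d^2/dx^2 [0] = 0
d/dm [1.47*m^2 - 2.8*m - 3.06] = 2.94*m - 2.8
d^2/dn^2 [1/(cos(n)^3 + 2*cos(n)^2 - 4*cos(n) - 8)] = (-18*sin(n)^4 + 68*sin(n)^2 + 5*cos(n) + 7*cos(3*n) - 18)/(2*(cos(n) - 2)^3*(cos(n) + 2)^4)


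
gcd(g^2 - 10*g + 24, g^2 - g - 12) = g - 4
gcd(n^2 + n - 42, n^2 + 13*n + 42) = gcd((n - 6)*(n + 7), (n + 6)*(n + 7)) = n + 7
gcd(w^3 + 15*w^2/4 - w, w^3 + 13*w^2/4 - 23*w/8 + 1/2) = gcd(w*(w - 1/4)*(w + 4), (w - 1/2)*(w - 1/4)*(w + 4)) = w^2 + 15*w/4 - 1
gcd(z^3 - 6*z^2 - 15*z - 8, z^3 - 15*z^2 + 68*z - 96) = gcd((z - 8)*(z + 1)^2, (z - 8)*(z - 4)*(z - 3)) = z - 8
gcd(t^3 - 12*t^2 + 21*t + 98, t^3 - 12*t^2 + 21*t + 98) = t^3 - 12*t^2 + 21*t + 98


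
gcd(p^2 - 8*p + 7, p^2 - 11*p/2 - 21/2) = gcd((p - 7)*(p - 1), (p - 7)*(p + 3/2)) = p - 7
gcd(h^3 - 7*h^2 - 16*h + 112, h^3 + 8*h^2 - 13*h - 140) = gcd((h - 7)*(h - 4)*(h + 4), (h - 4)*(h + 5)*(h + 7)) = h - 4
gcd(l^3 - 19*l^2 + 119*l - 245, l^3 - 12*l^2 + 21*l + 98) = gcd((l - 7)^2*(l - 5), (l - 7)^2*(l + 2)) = l^2 - 14*l + 49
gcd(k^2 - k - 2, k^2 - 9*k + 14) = k - 2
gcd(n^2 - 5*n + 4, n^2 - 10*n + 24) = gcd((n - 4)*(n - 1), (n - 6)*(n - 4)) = n - 4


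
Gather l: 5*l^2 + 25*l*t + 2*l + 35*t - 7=5*l^2 + l*(25*t + 2) + 35*t - 7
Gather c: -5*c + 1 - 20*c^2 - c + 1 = -20*c^2 - 6*c + 2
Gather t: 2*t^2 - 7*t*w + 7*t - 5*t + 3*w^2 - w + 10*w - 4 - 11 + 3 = 2*t^2 + t*(2 - 7*w) + 3*w^2 + 9*w - 12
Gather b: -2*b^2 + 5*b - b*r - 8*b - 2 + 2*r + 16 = -2*b^2 + b*(-r - 3) + 2*r + 14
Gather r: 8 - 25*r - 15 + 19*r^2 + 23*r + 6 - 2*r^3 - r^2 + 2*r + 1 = -2*r^3 + 18*r^2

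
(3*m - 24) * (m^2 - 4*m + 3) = 3*m^3 - 36*m^2 + 105*m - 72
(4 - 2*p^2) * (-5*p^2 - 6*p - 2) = 10*p^4 + 12*p^3 - 16*p^2 - 24*p - 8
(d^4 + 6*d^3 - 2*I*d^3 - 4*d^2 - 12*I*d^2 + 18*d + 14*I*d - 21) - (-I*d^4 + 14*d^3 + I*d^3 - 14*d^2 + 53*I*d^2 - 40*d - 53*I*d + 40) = d^4 + I*d^4 - 8*d^3 - 3*I*d^3 + 10*d^2 - 65*I*d^2 + 58*d + 67*I*d - 61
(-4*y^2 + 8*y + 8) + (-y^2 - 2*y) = -5*y^2 + 6*y + 8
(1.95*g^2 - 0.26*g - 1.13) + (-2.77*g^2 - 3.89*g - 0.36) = -0.82*g^2 - 4.15*g - 1.49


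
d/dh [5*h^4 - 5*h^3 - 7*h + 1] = 20*h^3 - 15*h^2 - 7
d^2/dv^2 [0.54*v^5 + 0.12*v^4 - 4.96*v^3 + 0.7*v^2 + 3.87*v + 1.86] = 10.8*v^3 + 1.44*v^2 - 29.76*v + 1.4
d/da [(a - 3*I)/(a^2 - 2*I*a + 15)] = (a^2 - 2*I*a - 2*(a - 3*I)*(a - I) + 15)/(a^2 - 2*I*a + 15)^2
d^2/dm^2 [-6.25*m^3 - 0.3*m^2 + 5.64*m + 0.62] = -37.5*m - 0.6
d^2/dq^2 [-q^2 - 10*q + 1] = -2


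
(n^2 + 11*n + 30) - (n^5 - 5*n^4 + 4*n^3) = -n^5 + 5*n^4 - 4*n^3 + n^2 + 11*n + 30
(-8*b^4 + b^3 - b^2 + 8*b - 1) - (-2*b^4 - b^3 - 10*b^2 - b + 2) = -6*b^4 + 2*b^3 + 9*b^2 + 9*b - 3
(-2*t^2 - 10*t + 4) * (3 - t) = 2*t^3 + 4*t^2 - 34*t + 12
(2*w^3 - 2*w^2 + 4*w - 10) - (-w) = 2*w^3 - 2*w^2 + 5*w - 10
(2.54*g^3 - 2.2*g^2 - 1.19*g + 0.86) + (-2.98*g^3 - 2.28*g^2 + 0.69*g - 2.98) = -0.44*g^3 - 4.48*g^2 - 0.5*g - 2.12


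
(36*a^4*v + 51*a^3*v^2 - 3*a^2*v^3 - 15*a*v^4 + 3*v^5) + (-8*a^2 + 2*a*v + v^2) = 36*a^4*v + 51*a^3*v^2 - 3*a^2*v^3 - 8*a^2 - 15*a*v^4 + 2*a*v + 3*v^5 + v^2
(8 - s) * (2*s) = -2*s^2 + 16*s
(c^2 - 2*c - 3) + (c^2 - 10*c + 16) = 2*c^2 - 12*c + 13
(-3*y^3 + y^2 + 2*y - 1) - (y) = -3*y^3 + y^2 + y - 1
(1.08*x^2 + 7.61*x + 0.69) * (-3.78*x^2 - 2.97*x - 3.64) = -4.0824*x^4 - 31.9734*x^3 - 29.1411*x^2 - 29.7497*x - 2.5116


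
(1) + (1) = 2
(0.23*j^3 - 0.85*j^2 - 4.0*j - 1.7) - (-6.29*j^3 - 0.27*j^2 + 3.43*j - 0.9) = 6.52*j^3 - 0.58*j^2 - 7.43*j - 0.8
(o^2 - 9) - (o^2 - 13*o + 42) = 13*o - 51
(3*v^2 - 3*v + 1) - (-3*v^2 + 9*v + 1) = 6*v^2 - 12*v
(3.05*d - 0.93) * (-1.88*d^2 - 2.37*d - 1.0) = -5.734*d^3 - 5.4801*d^2 - 0.845899999999999*d + 0.93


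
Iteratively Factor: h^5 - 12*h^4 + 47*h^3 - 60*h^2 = (h)*(h^4 - 12*h^3 + 47*h^2 - 60*h) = h*(h - 5)*(h^3 - 7*h^2 + 12*h) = h*(h - 5)*(h - 4)*(h^2 - 3*h) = h^2*(h - 5)*(h - 4)*(h - 3)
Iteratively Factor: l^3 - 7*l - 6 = (l + 2)*(l^2 - 2*l - 3) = (l - 3)*(l + 2)*(l + 1)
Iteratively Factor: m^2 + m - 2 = (m + 2)*(m - 1)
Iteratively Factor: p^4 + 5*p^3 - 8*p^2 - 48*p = (p)*(p^3 + 5*p^2 - 8*p - 48) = p*(p + 4)*(p^2 + p - 12) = p*(p - 3)*(p + 4)*(p + 4)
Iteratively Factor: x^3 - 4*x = (x - 2)*(x^2 + 2*x) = (x - 2)*(x + 2)*(x)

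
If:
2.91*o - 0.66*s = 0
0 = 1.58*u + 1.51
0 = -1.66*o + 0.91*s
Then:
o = 0.00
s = 0.00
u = -0.96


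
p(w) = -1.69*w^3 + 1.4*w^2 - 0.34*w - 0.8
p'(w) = -5.07*w^2 + 2.8*w - 0.34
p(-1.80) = 14.20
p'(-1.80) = -21.81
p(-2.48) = 34.43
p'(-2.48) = -38.47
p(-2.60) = 39.25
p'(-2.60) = -41.89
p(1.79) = -6.62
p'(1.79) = -11.57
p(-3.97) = 128.36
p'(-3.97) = -91.36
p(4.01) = -88.62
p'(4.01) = -70.64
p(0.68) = -0.92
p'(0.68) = -0.78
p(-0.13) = -0.73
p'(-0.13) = -0.79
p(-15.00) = 6023.05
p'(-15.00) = -1183.09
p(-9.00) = 1347.67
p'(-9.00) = -436.21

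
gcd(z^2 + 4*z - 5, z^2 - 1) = z - 1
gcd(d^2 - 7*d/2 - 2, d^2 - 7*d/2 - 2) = d^2 - 7*d/2 - 2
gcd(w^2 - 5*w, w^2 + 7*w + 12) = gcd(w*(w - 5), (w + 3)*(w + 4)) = 1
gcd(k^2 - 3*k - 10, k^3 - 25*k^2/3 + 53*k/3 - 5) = k - 5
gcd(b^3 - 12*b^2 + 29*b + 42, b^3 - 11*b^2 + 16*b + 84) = b^2 - 13*b + 42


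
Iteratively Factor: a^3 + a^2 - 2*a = (a - 1)*(a^2 + 2*a) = (a - 1)*(a + 2)*(a)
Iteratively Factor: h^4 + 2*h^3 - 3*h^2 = (h)*(h^3 + 2*h^2 - 3*h) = h^2*(h^2 + 2*h - 3) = h^2*(h - 1)*(h + 3)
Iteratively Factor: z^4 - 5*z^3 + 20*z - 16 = (z - 2)*(z^3 - 3*z^2 - 6*z + 8) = (z - 2)*(z + 2)*(z^2 - 5*z + 4) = (z - 4)*(z - 2)*(z + 2)*(z - 1)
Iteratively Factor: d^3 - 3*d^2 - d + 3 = (d - 3)*(d^2 - 1) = (d - 3)*(d + 1)*(d - 1)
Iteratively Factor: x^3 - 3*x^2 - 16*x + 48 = (x - 4)*(x^2 + x - 12) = (x - 4)*(x - 3)*(x + 4)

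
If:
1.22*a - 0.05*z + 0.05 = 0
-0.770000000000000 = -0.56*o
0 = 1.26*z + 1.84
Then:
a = -0.10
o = 1.38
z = -1.46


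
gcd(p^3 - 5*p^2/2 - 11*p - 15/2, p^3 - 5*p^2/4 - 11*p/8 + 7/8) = p + 1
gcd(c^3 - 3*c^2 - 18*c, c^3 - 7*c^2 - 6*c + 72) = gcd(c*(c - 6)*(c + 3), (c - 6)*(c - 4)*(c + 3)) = c^2 - 3*c - 18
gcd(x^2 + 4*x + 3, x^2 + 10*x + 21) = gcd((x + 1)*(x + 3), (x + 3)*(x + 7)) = x + 3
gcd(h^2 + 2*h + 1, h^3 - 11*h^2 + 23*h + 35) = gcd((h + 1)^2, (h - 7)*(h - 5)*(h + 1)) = h + 1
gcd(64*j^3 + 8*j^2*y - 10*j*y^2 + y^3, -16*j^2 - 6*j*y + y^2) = -16*j^2 - 6*j*y + y^2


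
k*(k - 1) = k^2 - k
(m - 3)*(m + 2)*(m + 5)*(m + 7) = m^4 + 11*m^3 + 17*m^2 - 107*m - 210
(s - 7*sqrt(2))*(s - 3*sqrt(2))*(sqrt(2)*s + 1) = sqrt(2)*s^3 - 19*s^2 + 32*sqrt(2)*s + 42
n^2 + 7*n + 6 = (n + 1)*(n + 6)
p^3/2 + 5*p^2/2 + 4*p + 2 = (p/2 + 1/2)*(p + 2)^2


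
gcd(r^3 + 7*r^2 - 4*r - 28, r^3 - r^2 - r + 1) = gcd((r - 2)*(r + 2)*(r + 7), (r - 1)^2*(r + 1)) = 1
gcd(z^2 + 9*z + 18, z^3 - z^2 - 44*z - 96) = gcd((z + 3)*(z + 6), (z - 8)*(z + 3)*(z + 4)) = z + 3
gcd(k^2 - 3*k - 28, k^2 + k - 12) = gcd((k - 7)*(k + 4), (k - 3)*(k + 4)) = k + 4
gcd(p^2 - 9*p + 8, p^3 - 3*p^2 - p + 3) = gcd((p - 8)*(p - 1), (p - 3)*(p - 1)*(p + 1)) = p - 1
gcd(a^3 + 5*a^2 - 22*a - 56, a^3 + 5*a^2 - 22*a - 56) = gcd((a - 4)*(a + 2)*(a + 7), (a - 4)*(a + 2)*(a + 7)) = a^3 + 5*a^2 - 22*a - 56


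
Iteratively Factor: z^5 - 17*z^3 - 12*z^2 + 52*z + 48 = (z + 1)*(z^4 - z^3 - 16*z^2 + 4*z + 48) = (z - 2)*(z + 1)*(z^3 + z^2 - 14*z - 24) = (z - 2)*(z + 1)*(z + 2)*(z^2 - z - 12) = (z - 4)*(z - 2)*(z + 1)*(z + 2)*(z + 3)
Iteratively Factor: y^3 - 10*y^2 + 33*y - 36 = (y - 4)*(y^2 - 6*y + 9) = (y - 4)*(y - 3)*(y - 3)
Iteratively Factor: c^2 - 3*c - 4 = (c + 1)*(c - 4)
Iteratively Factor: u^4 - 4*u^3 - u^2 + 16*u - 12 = (u - 1)*(u^3 - 3*u^2 - 4*u + 12) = (u - 2)*(u - 1)*(u^2 - u - 6) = (u - 3)*(u - 2)*(u - 1)*(u + 2)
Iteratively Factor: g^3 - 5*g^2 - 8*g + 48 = (g - 4)*(g^2 - g - 12) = (g - 4)*(g + 3)*(g - 4)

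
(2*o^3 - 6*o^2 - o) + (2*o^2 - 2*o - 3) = 2*o^3 - 4*o^2 - 3*o - 3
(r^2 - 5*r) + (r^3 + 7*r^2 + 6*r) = r^3 + 8*r^2 + r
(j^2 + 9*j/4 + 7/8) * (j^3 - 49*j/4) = j^5 + 9*j^4/4 - 91*j^3/8 - 441*j^2/16 - 343*j/32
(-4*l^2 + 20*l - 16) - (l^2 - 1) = -5*l^2 + 20*l - 15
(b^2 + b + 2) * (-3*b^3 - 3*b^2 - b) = -3*b^5 - 6*b^4 - 10*b^3 - 7*b^2 - 2*b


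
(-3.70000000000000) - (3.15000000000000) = -6.85000000000000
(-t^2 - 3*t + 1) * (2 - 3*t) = 3*t^3 + 7*t^2 - 9*t + 2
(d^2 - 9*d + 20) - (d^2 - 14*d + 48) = 5*d - 28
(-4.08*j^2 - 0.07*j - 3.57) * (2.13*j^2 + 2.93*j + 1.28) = -8.6904*j^4 - 12.1035*j^3 - 13.0316*j^2 - 10.5497*j - 4.5696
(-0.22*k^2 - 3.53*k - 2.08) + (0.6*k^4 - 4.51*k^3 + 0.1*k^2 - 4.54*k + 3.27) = 0.6*k^4 - 4.51*k^3 - 0.12*k^2 - 8.07*k + 1.19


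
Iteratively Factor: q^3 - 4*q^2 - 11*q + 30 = (q - 5)*(q^2 + q - 6) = (q - 5)*(q + 3)*(q - 2)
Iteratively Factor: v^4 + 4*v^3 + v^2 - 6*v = (v + 2)*(v^3 + 2*v^2 - 3*v) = (v + 2)*(v + 3)*(v^2 - v) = v*(v + 2)*(v + 3)*(v - 1)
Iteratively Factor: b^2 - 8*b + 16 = (b - 4)*(b - 4)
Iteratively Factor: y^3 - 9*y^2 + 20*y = (y)*(y^2 - 9*y + 20) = y*(y - 4)*(y - 5)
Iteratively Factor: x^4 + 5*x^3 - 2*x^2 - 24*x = (x)*(x^3 + 5*x^2 - 2*x - 24) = x*(x - 2)*(x^2 + 7*x + 12) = x*(x - 2)*(x + 4)*(x + 3)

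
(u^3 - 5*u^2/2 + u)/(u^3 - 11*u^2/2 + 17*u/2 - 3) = u/(u - 3)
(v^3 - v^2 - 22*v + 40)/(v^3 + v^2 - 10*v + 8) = (v^2 + v - 20)/(v^2 + 3*v - 4)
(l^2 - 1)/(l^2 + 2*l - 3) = (l + 1)/(l + 3)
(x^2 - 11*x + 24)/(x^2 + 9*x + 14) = (x^2 - 11*x + 24)/(x^2 + 9*x + 14)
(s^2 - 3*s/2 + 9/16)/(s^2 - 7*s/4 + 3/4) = (s - 3/4)/(s - 1)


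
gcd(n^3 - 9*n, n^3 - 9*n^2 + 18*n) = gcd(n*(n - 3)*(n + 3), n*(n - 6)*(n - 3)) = n^2 - 3*n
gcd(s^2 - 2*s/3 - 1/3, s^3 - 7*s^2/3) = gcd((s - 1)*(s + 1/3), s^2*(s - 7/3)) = 1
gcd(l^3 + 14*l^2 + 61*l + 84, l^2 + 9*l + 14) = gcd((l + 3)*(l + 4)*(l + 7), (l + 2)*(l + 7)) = l + 7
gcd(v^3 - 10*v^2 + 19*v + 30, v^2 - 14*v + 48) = v - 6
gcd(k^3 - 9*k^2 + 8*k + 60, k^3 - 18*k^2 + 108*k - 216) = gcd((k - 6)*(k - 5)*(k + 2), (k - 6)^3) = k - 6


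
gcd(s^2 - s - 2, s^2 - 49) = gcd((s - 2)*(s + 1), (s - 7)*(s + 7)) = 1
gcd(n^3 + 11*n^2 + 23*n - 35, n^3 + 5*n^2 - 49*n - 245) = n^2 + 12*n + 35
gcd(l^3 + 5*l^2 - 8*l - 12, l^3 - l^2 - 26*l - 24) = l + 1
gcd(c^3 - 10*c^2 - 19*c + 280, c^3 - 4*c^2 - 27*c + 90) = c + 5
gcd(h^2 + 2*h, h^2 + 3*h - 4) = 1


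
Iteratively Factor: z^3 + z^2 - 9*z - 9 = (z + 3)*(z^2 - 2*z - 3) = (z + 1)*(z + 3)*(z - 3)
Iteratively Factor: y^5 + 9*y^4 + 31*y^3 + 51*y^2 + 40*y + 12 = (y + 2)*(y^4 + 7*y^3 + 17*y^2 + 17*y + 6) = (y + 2)*(y + 3)*(y^3 + 4*y^2 + 5*y + 2) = (y + 2)^2*(y + 3)*(y^2 + 2*y + 1) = (y + 1)*(y + 2)^2*(y + 3)*(y + 1)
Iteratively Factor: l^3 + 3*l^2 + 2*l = (l)*(l^2 + 3*l + 2) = l*(l + 1)*(l + 2)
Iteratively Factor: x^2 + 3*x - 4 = (x - 1)*(x + 4)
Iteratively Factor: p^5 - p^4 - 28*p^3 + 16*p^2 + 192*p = (p - 4)*(p^4 + 3*p^3 - 16*p^2 - 48*p) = p*(p - 4)*(p^3 + 3*p^2 - 16*p - 48) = p*(p - 4)*(p + 4)*(p^2 - p - 12) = p*(p - 4)^2*(p + 4)*(p + 3)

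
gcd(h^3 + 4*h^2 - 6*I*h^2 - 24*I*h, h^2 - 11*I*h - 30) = h - 6*I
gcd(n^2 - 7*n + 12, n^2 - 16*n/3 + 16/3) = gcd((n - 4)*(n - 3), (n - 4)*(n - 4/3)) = n - 4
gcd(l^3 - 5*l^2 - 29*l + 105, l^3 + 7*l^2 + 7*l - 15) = l + 5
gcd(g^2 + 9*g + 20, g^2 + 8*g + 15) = g + 5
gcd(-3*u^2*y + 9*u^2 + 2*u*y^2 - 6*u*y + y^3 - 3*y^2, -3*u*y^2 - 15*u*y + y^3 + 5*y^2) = 1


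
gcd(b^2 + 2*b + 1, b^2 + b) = b + 1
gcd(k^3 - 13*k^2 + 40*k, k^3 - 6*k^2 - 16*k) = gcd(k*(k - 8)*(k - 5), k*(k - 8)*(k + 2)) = k^2 - 8*k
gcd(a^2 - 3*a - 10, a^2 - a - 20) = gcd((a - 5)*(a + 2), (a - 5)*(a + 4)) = a - 5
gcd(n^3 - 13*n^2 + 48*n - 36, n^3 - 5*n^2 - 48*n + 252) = n^2 - 12*n + 36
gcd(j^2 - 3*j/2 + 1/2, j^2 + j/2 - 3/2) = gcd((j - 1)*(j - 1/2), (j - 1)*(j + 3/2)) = j - 1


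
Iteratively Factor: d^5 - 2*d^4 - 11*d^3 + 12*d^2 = (d)*(d^4 - 2*d^3 - 11*d^2 + 12*d) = d*(d + 3)*(d^3 - 5*d^2 + 4*d) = d^2*(d + 3)*(d^2 - 5*d + 4) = d^2*(d - 1)*(d + 3)*(d - 4)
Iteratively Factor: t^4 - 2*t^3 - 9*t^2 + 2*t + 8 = (t - 4)*(t^3 + 2*t^2 - t - 2) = (t - 4)*(t + 2)*(t^2 - 1) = (t - 4)*(t - 1)*(t + 2)*(t + 1)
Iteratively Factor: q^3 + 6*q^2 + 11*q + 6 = (q + 3)*(q^2 + 3*q + 2) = (q + 1)*(q + 3)*(q + 2)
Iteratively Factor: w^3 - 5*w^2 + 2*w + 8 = (w - 4)*(w^2 - w - 2) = (w - 4)*(w + 1)*(w - 2)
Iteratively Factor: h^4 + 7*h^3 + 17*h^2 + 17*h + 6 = (h + 3)*(h^3 + 4*h^2 + 5*h + 2) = (h + 2)*(h + 3)*(h^2 + 2*h + 1) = (h + 1)*(h + 2)*(h + 3)*(h + 1)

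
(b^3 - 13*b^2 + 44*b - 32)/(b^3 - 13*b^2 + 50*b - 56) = (b^2 - 9*b + 8)/(b^2 - 9*b + 14)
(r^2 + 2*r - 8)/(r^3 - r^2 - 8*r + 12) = (r + 4)/(r^2 + r - 6)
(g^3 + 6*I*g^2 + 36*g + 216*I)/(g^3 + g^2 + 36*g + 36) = (g + 6*I)/(g + 1)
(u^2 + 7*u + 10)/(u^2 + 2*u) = (u + 5)/u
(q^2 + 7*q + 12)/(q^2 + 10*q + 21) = (q + 4)/(q + 7)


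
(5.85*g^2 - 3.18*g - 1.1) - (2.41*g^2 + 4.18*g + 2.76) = 3.44*g^2 - 7.36*g - 3.86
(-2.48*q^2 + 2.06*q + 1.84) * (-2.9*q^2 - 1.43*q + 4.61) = 7.192*q^4 - 2.4276*q^3 - 19.7146*q^2 + 6.8654*q + 8.4824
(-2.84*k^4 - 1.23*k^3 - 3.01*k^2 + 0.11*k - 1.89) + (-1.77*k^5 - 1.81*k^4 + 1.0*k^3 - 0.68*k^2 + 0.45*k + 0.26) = -1.77*k^5 - 4.65*k^4 - 0.23*k^3 - 3.69*k^2 + 0.56*k - 1.63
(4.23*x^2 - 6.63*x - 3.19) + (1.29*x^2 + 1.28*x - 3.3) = 5.52*x^2 - 5.35*x - 6.49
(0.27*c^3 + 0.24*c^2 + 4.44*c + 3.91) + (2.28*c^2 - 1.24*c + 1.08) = 0.27*c^3 + 2.52*c^2 + 3.2*c + 4.99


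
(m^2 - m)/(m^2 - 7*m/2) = 2*(m - 1)/(2*m - 7)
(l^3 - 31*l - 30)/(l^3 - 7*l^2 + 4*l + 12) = (l + 5)/(l - 2)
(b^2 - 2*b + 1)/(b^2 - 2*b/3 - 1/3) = 3*(b - 1)/(3*b + 1)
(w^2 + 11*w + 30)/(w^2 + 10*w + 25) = (w + 6)/(w + 5)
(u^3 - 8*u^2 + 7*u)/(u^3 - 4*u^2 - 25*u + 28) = u/(u + 4)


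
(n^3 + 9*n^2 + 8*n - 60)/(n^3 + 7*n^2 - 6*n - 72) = (n^2 + 3*n - 10)/(n^2 + n - 12)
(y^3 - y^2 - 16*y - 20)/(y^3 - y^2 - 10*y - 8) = (y^2 - 3*y - 10)/(y^2 - 3*y - 4)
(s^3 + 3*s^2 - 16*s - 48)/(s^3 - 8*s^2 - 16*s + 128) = (s + 3)/(s - 8)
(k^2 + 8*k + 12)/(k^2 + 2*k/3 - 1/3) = 3*(k^2 + 8*k + 12)/(3*k^2 + 2*k - 1)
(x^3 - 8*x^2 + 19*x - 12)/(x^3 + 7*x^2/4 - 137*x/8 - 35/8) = 8*(x^3 - 8*x^2 + 19*x - 12)/(8*x^3 + 14*x^2 - 137*x - 35)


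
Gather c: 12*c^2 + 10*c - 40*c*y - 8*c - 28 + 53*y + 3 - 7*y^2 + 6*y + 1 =12*c^2 + c*(2 - 40*y) - 7*y^2 + 59*y - 24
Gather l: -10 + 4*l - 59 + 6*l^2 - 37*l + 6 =6*l^2 - 33*l - 63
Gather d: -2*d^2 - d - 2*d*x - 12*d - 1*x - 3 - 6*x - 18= -2*d^2 + d*(-2*x - 13) - 7*x - 21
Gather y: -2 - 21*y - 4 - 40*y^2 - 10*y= -40*y^2 - 31*y - 6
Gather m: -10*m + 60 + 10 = 70 - 10*m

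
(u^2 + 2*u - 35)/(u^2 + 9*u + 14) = (u - 5)/(u + 2)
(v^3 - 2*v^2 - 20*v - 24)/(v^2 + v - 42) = (v^2 + 4*v + 4)/(v + 7)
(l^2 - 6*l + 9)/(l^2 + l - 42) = (l^2 - 6*l + 9)/(l^2 + l - 42)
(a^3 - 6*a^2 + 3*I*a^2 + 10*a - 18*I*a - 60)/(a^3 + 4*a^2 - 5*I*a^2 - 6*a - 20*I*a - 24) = (a^2 + a*(-6 + 5*I) - 30*I)/(a^2 + a*(4 - 3*I) - 12*I)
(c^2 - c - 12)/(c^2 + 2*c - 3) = (c - 4)/(c - 1)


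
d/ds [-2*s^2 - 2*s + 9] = -4*s - 2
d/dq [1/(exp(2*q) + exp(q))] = (-2*exp(q) - 1)*exp(-q)/(exp(q) + 1)^2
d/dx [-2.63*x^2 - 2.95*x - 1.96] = -5.26*x - 2.95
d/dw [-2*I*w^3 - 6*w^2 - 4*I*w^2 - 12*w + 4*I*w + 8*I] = -6*I*w^2 - w*(12 + 8*I) - 12 + 4*I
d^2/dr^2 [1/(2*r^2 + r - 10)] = 2*(-4*r^2 - 2*r + (4*r + 1)^2 + 20)/(2*r^2 + r - 10)^3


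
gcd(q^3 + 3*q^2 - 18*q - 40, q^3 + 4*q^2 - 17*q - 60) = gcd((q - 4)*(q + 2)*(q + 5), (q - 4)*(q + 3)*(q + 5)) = q^2 + q - 20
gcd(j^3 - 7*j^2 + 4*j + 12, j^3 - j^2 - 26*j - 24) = j^2 - 5*j - 6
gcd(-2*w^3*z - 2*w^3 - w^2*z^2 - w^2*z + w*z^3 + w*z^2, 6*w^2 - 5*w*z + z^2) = -2*w + z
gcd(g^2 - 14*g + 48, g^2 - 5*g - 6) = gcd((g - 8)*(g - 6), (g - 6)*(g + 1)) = g - 6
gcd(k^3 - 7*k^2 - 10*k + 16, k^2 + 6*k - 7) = k - 1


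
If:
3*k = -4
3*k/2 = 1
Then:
No Solution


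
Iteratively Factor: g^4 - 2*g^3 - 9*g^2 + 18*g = (g - 2)*(g^3 - 9*g) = (g - 2)*(g + 3)*(g^2 - 3*g) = (g - 3)*(g - 2)*(g + 3)*(g)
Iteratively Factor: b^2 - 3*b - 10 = (b + 2)*(b - 5)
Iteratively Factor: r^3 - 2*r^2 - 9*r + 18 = (r + 3)*(r^2 - 5*r + 6) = (r - 3)*(r + 3)*(r - 2)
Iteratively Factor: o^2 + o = (o)*(o + 1)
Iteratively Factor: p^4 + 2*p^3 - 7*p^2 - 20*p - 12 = (p - 3)*(p^3 + 5*p^2 + 8*p + 4) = (p - 3)*(p + 2)*(p^2 + 3*p + 2) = (p - 3)*(p + 2)^2*(p + 1)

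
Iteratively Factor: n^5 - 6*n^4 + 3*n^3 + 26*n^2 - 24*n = (n - 1)*(n^4 - 5*n^3 - 2*n^2 + 24*n) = (n - 4)*(n - 1)*(n^3 - n^2 - 6*n) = (n - 4)*(n - 1)*(n + 2)*(n^2 - 3*n) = n*(n - 4)*(n - 1)*(n + 2)*(n - 3)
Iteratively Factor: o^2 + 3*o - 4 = (o - 1)*(o + 4)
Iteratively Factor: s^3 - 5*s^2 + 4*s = (s)*(s^2 - 5*s + 4) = s*(s - 4)*(s - 1)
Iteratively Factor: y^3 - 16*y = (y - 4)*(y^2 + 4*y) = (y - 4)*(y + 4)*(y)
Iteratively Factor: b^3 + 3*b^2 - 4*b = (b - 1)*(b^2 + 4*b) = b*(b - 1)*(b + 4)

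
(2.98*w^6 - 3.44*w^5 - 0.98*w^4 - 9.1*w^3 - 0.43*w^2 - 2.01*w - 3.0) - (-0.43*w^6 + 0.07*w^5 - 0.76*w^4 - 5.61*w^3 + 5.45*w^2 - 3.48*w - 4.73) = 3.41*w^6 - 3.51*w^5 - 0.22*w^4 - 3.49*w^3 - 5.88*w^2 + 1.47*w + 1.73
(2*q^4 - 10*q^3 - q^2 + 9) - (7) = 2*q^4 - 10*q^3 - q^2 + 2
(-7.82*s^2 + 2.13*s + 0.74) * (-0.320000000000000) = 2.5024*s^2 - 0.6816*s - 0.2368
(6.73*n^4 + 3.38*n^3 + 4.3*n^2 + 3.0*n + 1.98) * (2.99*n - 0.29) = 20.1227*n^5 + 8.1545*n^4 + 11.8768*n^3 + 7.723*n^2 + 5.0502*n - 0.5742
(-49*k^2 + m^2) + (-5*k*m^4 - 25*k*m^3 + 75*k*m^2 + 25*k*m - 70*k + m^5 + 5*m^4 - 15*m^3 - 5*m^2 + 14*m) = -49*k^2 - 5*k*m^4 - 25*k*m^3 + 75*k*m^2 + 25*k*m - 70*k + m^5 + 5*m^4 - 15*m^3 - 4*m^2 + 14*m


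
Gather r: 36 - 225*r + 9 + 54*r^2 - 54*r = 54*r^2 - 279*r + 45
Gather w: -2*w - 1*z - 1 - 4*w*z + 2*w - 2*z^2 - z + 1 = -4*w*z - 2*z^2 - 2*z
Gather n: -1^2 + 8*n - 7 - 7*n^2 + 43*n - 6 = -7*n^2 + 51*n - 14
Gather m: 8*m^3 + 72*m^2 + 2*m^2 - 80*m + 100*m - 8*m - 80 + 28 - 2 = 8*m^3 + 74*m^2 + 12*m - 54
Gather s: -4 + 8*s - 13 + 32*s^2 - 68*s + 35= 32*s^2 - 60*s + 18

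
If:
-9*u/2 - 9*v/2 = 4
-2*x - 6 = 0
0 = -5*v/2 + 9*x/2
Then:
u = 203/45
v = -27/5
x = -3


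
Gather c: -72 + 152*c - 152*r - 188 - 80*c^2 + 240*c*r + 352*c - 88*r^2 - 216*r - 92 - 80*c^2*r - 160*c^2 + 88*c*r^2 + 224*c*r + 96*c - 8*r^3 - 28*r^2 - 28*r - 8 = c^2*(-80*r - 240) + c*(88*r^2 + 464*r + 600) - 8*r^3 - 116*r^2 - 396*r - 360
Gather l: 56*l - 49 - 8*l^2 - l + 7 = -8*l^2 + 55*l - 42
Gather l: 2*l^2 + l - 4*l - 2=2*l^2 - 3*l - 2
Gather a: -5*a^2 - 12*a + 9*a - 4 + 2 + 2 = -5*a^2 - 3*a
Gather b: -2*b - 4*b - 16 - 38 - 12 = -6*b - 66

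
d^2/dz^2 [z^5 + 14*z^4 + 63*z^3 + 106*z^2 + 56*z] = 20*z^3 + 168*z^2 + 378*z + 212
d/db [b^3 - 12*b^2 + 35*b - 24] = 3*b^2 - 24*b + 35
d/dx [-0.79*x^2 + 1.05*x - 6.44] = 1.05 - 1.58*x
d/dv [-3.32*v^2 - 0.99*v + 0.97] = -6.64*v - 0.99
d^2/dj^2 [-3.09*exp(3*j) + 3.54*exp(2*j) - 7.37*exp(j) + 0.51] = (-27.81*exp(2*j) + 14.16*exp(j) - 7.37)*exp(j)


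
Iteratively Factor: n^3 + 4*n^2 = (n)*(n^2 + 4*n) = n^2*(n + 4)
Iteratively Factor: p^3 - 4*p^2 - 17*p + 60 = (p - 3)*(p^2 - p - 20) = (p - 5)*(p - 3)*(p + 4)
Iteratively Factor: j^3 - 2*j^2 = (j)*(j^2 - 2*j) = j*(j - 2)*(j)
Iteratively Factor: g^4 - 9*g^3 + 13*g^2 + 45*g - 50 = (g + 2)*(g^3 - 11*g^2 + 35*g - 25) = (g - 5)*(g + 2)*(g^2 - 6*g + 5) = (g - 5)*(g - 1)*(g + 2)*(g - 5)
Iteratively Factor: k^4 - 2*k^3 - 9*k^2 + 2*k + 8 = (k - 1)*(k^3 - k^2 - 10*k - 8) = (k - 1)*(k + 1)*(k^2 - 2*k - 8) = (k - 4)*(k - 1)*(k + 1)*(k + 2)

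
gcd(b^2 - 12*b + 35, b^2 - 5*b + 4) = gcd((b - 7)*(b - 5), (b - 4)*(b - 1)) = 1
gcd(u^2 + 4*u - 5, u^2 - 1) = u - 1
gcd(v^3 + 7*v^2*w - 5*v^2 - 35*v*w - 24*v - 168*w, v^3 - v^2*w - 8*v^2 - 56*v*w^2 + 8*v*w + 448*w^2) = v^2 + 7*v*w - 8*v - 56*w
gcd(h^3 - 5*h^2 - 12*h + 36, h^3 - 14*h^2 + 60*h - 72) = h^2 - 8*h + 12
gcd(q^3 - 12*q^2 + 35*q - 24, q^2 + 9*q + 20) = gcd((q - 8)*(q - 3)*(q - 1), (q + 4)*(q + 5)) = 1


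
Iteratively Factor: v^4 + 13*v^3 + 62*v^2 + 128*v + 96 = (v + 3)*(v^3 + 10*v^2 + 32*v + 32) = (v + 2)*(v + 3)*(v^2 + 8*v + 16) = (v + 2)*(v + 3)*(v + 4)*(v + 4)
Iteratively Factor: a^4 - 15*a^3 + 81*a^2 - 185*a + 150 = (a - 5)*(a^3 - 10*a^2 + 31*a - 30) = (a - 5)*(a - 3)*(a^2 - 7*a + 10) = (a - 5)*(a - 3)*(a - 2)*(a - 5)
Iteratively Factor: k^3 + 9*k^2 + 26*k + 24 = (k + 4)*(k^2 + 5*k + 6) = (k + 3)*(k + 4)*(k + 2)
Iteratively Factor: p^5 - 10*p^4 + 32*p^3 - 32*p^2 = (p)*(p^4 - 10*p^3 + 32*p^2 - 32*p) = p*(p - 2)*(p^3 - 8*p^2 + 16*p) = p*(p - 4)*(p - 2)*(p^2 - 4*p) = p^2*(p - 4)*(p - 2)*(p - 4)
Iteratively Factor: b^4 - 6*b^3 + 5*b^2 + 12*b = (b - 3)*(b^3 - 3*b^2 - 4*b) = b*(b - 3)*(b^2 - 3*b - 4) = b*(b - 4)*(b - 3)*(b + 1)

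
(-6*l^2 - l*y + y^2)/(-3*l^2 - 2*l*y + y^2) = (2*l + y)/(l + y)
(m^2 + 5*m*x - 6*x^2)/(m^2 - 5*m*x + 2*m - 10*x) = (m^2 + 5*m*x - 6*x^2)/(m^2 - 5*m*x + 2*m - 10*x)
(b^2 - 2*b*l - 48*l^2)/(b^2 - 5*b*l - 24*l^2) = (b + 6*l)/(b + 3*l)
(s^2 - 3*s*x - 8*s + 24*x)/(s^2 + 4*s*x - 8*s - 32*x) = (s - 3*x)/(s + 4*x)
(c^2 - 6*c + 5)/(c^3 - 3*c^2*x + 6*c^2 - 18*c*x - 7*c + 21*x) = (5 - c)/(-c^2 + 3*c*x - 7*c + 21*x)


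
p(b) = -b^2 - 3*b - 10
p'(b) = -2*b - 3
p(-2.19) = -8.23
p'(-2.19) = 1.38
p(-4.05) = -14.25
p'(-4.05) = 5.10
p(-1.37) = -7.77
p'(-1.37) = -0.26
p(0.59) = -12.12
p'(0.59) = -4.18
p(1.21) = -15.09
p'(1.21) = -5.42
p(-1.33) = -7.78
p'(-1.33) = -0.34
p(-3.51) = -11.79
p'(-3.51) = 4.02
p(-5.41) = -23.04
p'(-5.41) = 7.82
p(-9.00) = -64.00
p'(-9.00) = 15.00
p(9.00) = -118.00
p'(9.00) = -21.00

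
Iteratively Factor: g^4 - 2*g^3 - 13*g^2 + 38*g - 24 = (g - 1)*(g^3 - g^2 - 14*g + 24) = (g - 1)*(g + 4)*(g^2 - 5*g + 6) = (g - 3)*(g - 1)*(g + 4)*(g - 2)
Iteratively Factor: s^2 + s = (s + 1)*(s)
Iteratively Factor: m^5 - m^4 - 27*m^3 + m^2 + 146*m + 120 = (m + 2)*(m^4 - 3*m^3 - 21*m^2 + 43*m + 60) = (m - 3)*(m + 2)*(m^3 - 21*m - 20) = (m - 3)*(m + 2)*(m + 4)*(m^2 - 4*m - 5) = (m - 5)*(m - 3)*(m + 2)*(m + 4)*(m + 1)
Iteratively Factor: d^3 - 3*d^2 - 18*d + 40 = (d - 5)*(d^2 + 2*d - 8) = (d - 5)*(d - 2)*(d + 4)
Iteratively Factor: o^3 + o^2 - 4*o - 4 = (o + 2)*(o^2 - o - 2) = (o + 1)*(o + 2)*(o - 2)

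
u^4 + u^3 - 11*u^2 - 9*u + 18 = (u - 3)*(u - 1)*(u + 2)*(u + 3)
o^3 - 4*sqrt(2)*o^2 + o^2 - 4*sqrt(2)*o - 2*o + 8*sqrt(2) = (o - 1)*(o + 2)*(o - 4*sqrt(2))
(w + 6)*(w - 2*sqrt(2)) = w^2 - 2*sqrt(2)*w + 6*w - 12*sqrt(2)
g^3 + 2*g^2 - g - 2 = (g - 1)*(g + 1)*(g + 2)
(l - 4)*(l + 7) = l^2 + 3*l - 28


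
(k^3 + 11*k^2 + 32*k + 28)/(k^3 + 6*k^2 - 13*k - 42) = (k + 2)/(k - 3)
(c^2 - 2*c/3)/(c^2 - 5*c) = (c - 2/3)/(c - 5)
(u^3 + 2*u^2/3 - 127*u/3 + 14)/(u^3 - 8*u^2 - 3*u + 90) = (3*u^2 + 20*u - 7)/(3*(u^2 - 2*u - 15))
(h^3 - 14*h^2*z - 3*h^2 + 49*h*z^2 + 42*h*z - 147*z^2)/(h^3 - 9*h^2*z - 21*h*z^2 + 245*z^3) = (h - 3)/(h + 5*z)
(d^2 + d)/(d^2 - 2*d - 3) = d/(d - 3)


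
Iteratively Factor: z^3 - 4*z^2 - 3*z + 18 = (z + 2)*(z^2 - 6*z + 9) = (z - 3)*(z + 2)*(z - 3)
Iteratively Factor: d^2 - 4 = (d + 2)*(d - 2)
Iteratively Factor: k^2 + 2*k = (k + 2)*(k)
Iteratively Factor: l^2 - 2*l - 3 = (l - 3)*(l + 1)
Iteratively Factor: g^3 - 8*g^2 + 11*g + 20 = (g - 5)*(g^2 - 3*g - 4) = (g - 5)*(g + 1)*(g - 4)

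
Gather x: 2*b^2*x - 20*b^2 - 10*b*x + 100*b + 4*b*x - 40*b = -20*b^2 + 60*b + x*(2*b^2 - 6*b)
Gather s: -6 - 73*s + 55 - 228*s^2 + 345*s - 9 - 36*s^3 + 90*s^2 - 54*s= -36*s^3 - 138*s^2 + 218*s + 40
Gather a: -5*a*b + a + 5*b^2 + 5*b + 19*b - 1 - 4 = a*(1 - 5*b) + 5*b^2 + 24*b - 5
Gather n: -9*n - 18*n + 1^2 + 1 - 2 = -27*n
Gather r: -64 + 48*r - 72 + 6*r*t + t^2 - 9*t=r*(6*t + 48) + t^2 - 9*t - 136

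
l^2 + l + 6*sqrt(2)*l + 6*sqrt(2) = (l + 1)*(l + 6*sqrt(2))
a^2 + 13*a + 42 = (a + 6)*(a + 7)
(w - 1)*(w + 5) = w^2 + 4*w - 5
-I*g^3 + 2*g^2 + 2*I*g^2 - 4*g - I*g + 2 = (g - 1)*(g + 2*I)*(-I*g + I)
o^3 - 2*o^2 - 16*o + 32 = (o - 4)*(o - 2)*(o + 4)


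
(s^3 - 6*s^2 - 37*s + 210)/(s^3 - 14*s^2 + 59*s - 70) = (s + 6)/(s - 2)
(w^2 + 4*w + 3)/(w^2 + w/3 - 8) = 3*(w + 1)/(3*w - 8)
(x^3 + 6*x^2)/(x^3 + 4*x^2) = (x + 6)/(x + 4)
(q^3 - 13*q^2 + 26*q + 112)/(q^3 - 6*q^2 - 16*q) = (q - 7)/q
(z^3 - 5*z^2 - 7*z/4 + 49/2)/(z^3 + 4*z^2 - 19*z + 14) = (4*z^3 - 20*z^2 - 7*z + 98)/(4*(z^3 + 4*z^2 - 19*z + 14))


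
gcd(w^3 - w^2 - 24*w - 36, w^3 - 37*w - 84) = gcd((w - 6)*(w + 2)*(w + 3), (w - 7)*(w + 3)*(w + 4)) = w + 3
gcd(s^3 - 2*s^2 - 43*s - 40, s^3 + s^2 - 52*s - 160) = s^2 - 3*s - 40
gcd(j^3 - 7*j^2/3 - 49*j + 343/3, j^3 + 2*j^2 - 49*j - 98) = j^2 - 49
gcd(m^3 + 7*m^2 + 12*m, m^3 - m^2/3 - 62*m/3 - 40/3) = m + 4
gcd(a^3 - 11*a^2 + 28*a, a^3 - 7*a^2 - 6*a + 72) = a - 4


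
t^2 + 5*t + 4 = (t + 1)*(t + 4)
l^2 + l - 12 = (l - 3)*(l + 4)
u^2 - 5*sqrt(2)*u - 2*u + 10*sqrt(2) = (u - 2)*(u - 5*sqrt(2))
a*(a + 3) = a^2 + 3*a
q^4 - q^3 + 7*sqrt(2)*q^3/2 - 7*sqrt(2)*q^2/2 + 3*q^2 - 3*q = q*(q - 1)*(q + sqrt(2)/2)*(q + 3*sqrt(2))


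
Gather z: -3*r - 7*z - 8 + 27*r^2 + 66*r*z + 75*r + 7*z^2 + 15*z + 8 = 27*r^2 + 72*r + 7*z^2 + z*(66*r + 8)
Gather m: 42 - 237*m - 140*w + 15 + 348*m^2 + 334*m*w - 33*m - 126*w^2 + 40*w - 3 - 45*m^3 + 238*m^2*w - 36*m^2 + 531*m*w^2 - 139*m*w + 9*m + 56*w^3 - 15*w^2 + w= -45*m^3 + m^2*(238*w + 312) + m*(531*w^2 + 195*w - 261) + 56*w^3 - 141*w^2 - 99*w + 54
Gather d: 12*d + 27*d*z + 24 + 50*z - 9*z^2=d*(27*z + 12) - 9*z^2 + 50*z + 24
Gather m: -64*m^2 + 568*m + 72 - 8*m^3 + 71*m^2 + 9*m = -8*m^3 + 7*m^2 + 577*m + 72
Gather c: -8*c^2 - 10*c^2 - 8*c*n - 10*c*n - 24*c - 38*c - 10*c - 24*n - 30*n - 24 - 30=-18*c^2 + c*(-18*n - 72) - 54*n - 54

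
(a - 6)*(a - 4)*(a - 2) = a^3 - 12*a^2 + 44*a - 48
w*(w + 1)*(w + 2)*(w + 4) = w^4 + 7*w^3 + 14*w^2 + 8*w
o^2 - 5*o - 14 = (o - 7)*(o + 2)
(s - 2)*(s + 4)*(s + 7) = s^3 + 9*s^2 + 6*s - 56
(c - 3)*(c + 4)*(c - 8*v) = c^3 - 8*c^2*v + c^2 - 8*c*v - 12*c + 96*v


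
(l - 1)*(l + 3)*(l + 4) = l^3 + 6*l^2 + 5*l - 12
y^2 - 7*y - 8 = (y - 8)*(y + 1)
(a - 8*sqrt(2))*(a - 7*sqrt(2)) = a^2 - 15*sqrt(2)*a + 112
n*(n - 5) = n^2 - 5*n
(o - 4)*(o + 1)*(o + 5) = o^3 + 2*o^2 - 19*o - 20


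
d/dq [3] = 0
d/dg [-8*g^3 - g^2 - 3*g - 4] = -24*g^2 - 2*g - 3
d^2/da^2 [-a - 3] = 0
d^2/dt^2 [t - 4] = 0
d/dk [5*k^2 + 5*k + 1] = 10*k + 5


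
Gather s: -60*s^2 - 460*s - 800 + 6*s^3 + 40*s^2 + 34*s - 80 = 6*s^3 - 20*s^2 - 426*s - 880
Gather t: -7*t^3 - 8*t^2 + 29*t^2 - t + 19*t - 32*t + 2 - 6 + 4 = -7*t^3 + 21*t^2 - 14*t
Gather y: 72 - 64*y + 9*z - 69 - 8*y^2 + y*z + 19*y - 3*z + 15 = -8*y^2 + y*(z - 45) + 6*z + 18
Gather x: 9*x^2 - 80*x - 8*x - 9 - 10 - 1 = 9*x^2 - 88*x - 20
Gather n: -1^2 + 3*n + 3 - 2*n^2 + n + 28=-2*n^2 + 4*n + 30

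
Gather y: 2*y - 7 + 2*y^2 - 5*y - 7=2*y^2 - 3*y - 14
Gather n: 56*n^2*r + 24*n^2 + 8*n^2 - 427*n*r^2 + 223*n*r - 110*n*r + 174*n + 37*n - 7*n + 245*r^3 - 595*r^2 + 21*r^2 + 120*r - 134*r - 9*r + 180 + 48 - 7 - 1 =n^2*(56*r + 32) + n*(-427*r^2 + 113*r + 204) + 245*r^3 - 574*r^2 - 23*r + 220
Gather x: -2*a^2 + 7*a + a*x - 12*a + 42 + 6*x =-2*a^2 - 5*a + x*(a + 6) + 42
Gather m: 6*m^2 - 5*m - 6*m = 6*m^2 - 11*m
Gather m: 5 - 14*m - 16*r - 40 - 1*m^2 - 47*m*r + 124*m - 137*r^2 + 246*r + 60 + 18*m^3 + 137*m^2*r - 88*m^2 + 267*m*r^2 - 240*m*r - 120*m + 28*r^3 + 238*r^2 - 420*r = 18*m^3 + m^2*(137*r - 89) + m*(267*r^2 - 287*r - 10) + 28*r^3 + 101*r^2 - 190*r + 25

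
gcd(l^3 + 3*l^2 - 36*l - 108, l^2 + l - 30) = l + 6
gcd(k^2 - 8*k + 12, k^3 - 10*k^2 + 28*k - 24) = k^2 - 8*k + 12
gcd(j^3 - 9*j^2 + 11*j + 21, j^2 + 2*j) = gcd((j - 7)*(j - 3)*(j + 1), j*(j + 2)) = 1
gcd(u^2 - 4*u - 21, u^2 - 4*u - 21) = u^2 - 4*u - 21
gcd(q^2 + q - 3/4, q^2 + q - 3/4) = q^2 + q - 3/4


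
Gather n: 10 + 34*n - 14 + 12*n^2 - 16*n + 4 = 12*n^2 + 18*n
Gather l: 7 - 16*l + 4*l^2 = 4*l^2 - 16*l + 7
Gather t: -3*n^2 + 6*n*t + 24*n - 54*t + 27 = -3*n^2 + 24*n + t*(6*n - 54) + 27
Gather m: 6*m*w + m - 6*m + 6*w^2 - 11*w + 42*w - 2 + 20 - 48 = m*(6*w - 5) + 6*w^2 + 31*w - 30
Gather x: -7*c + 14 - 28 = -7*c - 14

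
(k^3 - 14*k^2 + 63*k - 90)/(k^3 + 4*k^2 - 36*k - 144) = (k^2 - 8*k + 15)/(k^2 + 10*k + 24)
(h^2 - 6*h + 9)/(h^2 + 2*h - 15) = (h - 3)/(h + 5)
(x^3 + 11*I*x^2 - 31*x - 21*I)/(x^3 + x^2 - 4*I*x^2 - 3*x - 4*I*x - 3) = (x^3 + 11*I*x^2 - 31*x - 21*I)/(x^3 + x^2*(1 - 4*I) - x*(3 + 4*I) - 3)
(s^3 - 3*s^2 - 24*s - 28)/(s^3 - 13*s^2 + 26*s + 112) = (s + 2)/(s - 8)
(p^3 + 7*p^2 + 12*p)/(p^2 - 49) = p*(p^2 + 7*p + 12)/(p^2 - 49)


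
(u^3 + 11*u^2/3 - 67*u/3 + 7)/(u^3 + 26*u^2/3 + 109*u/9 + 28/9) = 3*(3*u^2 - 10*u + 3)/(9*u^2 + 15*u + 4)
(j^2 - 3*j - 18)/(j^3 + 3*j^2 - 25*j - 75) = (j - 6)/(j^2 - 25)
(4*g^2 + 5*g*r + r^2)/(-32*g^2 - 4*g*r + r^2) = (g + r)/(-8*g + r)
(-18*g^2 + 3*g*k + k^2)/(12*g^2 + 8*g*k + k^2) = (-3*g + k)/(2*g + k)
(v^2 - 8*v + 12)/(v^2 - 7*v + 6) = (v - 2)/(v - 1)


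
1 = 1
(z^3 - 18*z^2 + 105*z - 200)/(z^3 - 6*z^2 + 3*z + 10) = (z^2 - 13*z + 40)/(z^2 - z - 2)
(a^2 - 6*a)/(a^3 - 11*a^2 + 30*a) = 1/(a - 5)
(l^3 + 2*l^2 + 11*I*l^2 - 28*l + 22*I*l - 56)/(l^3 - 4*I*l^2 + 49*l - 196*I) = (l^2 + l*(2 + 4*I) + 8*I)/(l^2 - 11*I*l - 28)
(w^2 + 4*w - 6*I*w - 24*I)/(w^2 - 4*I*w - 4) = (w^2 + w*(4 - 6*I) - 24*I)/(w^2 - 4*I*w - 4)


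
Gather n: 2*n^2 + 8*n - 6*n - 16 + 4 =2*n^2 + 2*n - 12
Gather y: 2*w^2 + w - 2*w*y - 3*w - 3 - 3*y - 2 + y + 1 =2*w^2 - 2*w + y*(-2*w - 2) - 4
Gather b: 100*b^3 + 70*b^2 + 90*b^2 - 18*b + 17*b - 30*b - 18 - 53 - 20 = 100*b^3 + 160*b^2 - 31*b - 91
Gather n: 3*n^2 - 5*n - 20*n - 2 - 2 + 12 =3*n^2 - 25*n + 8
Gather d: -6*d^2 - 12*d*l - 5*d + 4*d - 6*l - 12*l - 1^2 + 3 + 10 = -6*d^2 + d*(-12*l - 1) - 18*l + 12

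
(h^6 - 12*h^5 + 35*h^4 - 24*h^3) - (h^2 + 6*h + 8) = h^6 - 12*h^5 + 35*h^4 - 24*h^3 - h^2 - 6*h - 8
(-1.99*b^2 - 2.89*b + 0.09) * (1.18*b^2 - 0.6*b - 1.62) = -2.3482*b^4 - 2.2162*b^3 + 5.064*b^2 + 4.6278*b - 0.1458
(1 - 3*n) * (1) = 1 - 3*n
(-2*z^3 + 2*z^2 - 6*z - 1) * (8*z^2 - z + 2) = -16*z^5 + 18*z^4 - 54*z^3 + 2*z^2 - 11*z - 2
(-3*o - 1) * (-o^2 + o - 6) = 3*o^3 - 2*o^2 + 17*o + 6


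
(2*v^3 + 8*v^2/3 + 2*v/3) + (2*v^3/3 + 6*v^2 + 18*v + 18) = 8*v^3/3 + 26*v^2/3 + 56*v/3 + 18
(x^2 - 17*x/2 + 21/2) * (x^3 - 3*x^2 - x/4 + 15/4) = x^5 - 23*x^4/2 + 143*x^3/4 - 205*x^2/8 - 69*x/2 + 315/8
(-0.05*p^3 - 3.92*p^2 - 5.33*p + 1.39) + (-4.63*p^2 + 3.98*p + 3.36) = -0.05*p^3 - 8.55*p^2 - 1.35*p + 4.75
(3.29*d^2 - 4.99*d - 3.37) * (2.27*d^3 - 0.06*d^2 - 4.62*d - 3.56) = 7.4683*d^5 - 11.5247*d^4 - 22.5503*d^3 + 11.5436*d^2 + 33.3338*d + 11.9972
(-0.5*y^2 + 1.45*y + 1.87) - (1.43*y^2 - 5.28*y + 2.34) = -1.93*y^2 + 6.73*y - 0.47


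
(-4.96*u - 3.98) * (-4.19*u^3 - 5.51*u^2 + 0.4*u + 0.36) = 20.7824*u^4 + 44.0058*u^3 + 19.9458*u^2 - 3.3776*u - 1.4328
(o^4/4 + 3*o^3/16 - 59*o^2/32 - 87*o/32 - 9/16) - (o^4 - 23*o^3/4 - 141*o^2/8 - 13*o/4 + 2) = -3*o^4/4 + 95*o^3/16 + 505*o^2/32 + 17*o/32 - 41/16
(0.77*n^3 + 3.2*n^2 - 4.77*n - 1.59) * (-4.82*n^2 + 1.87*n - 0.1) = -3.7114*n^5 - 13.9841*n^4 + 28.8984*n^3 - 1.5761*n^2 - 2.4963*n + 0.159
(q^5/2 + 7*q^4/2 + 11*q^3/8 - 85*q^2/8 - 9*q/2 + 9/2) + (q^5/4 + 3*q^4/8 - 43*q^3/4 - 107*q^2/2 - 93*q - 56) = 3*q^5/4 + 31*q^4/8 - 75*q^3/8 - 513*q^2/8 - 195*q/2 - 103/2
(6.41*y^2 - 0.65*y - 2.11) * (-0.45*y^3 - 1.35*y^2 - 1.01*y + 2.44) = -2.8845*y^5 - 8.361*y^4 - 4.6471*y^3 + 19.1454*y^2 + 0.5451*y - 5.1484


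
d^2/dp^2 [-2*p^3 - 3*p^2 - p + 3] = -12*p - 6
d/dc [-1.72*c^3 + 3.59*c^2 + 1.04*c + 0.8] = -5.16*c^2 + 7.18*c + 1.04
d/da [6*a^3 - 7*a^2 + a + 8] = 18*a^2 - 14*a + 1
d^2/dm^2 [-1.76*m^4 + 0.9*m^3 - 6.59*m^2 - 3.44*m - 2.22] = -21.12*m^2 + 5.4*m - 13.18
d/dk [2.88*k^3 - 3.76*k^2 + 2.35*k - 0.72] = 8.64*k^2 - 7.52*k + 2.35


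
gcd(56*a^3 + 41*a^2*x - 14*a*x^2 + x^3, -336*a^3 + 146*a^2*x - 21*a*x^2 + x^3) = 56*a^2 - 15*a*x + x^2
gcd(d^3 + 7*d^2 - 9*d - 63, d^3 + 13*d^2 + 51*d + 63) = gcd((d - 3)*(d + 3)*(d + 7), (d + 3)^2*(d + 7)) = d^2 + 10*d + 21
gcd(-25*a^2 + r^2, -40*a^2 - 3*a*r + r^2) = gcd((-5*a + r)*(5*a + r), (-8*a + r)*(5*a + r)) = 5*a + r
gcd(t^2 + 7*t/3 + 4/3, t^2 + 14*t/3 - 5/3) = 1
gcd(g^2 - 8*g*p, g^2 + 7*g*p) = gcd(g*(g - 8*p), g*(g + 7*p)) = g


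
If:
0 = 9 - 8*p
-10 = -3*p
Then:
No Solution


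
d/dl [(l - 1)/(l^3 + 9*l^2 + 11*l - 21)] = 2*(-l - 5)/(l^4 + 20*l^3 + 142*l^2 + 420*l + 441)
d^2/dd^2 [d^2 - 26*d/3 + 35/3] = 2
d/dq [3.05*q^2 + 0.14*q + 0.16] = 6.1*q + 0.14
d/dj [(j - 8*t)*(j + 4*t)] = 2*j - 4*t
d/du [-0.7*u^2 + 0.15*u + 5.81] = 0.15 - 1.4*u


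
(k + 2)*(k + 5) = k^2 + 7*k + 10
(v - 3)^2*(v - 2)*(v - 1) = v^4 - 9*v^3 + 29*v^2 - 39*v + 18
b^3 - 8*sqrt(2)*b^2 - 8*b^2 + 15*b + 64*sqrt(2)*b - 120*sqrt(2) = (b - 5)*(b - 3)*(b - 8*sqrt(2))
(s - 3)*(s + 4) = s^2 + s - 12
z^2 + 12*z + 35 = (z + 5)*(z + 7)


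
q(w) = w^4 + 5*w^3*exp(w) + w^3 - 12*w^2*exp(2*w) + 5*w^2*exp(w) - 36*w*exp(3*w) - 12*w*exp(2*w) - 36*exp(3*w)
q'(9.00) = -593922589122733.77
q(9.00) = -191608246558535.91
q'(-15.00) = -12825.00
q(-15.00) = 47250.00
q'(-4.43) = -289.95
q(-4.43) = 294.16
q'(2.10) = -215187.41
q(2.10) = -65396.85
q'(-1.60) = -5.36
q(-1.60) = 0.62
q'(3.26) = -9045371.54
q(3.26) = -2817933.01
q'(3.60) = -26762859.26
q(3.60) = -8372892.53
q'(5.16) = -3731883242.71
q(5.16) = -1182978858.06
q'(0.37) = -617.16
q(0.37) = -160.98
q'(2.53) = -867644.58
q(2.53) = -266817.77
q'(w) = 5*w^3*exp(w) + 4*w^3 - 24*w^2*exp(2*w) + 20*w^2*exp(w) + 3*w^2 - 108*w*exp(3*w) - 48*w*exp(2*w) + 10*w*exp(w) - 144*exp(3*w) - 12*exp(2*w)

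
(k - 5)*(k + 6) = k^2 + k - 30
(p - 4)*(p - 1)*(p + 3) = p^3 - 2*p^2 - 11*p + 12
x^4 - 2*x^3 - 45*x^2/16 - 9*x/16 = x*(x - 3)*(x + 1/4)*(x + 3/4)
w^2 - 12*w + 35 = (w - 7)*(w - 5)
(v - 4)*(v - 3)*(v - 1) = v^3 - 8*v^2 + 19*v - 12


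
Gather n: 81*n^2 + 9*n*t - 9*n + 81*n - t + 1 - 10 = 81*n^2 + n*(9*t + 72) - t - 9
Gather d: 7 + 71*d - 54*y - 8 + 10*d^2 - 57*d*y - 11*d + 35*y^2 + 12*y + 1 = 10*d^2 + d*(60 - 57*y) + 35*y^2 - 42*y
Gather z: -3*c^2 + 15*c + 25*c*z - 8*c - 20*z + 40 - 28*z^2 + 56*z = -3*c^2 + 7*c - 28*z^2 + z*(25*c + 36) + 40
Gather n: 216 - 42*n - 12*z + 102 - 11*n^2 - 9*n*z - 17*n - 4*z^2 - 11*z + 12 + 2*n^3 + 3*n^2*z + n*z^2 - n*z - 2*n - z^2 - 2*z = 2*n^3 + n^2*(3*z - 11) + n*(z^2 - 10*z - 61) - 5*z^2 - 25*z + 330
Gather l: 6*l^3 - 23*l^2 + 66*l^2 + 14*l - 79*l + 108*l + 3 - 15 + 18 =6*l^3 + 43*l^2 + 43*l + 6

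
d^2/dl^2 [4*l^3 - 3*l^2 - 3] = 24*l - 6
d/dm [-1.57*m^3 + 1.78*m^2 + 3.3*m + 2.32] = -4.71*m^2 + 3.56*m + 3.3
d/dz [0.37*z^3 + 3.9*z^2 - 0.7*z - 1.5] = 1.11*z^2 + 7.8*z - 0.7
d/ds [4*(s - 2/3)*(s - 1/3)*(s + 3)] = 12*s^2 + 16*s - 100/9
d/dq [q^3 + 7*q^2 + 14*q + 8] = 3*q^2 + 14*q + 14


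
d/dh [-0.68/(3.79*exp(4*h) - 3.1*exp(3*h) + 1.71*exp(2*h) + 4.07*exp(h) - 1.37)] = (10.3088*exp(3*h) - 6.324*exp(2*h) + 2.3256*exp(h) + 2.7676)*exp(h)/(3.79*exp(4*h) - 3.1*exp(3*h) + 1.71*exp(2*h) + 4.07*exp(h) - 1.37)^2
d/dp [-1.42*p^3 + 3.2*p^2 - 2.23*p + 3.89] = -4.26*p^2 + 6.4*p - 2.23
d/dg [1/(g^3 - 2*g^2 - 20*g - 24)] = (-3*g^2 + 4*g + 20)/(-g^3 + 2*g^2 + 20*g + 24)^2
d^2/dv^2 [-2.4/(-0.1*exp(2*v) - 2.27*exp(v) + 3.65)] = (2.4*(0.2*exp(v) + 2.27)*(0.4*exp(v) + 4.54)*exp(v) - (0.96*exp(v) + 5.448)*(0.1*exp(2*v) + 2.27*exp(v) - 3.65))*exp(v)/(0.1*exp(2*v) + 2.27*exp(v) - 3.65)^3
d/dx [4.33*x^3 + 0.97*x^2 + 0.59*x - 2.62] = 12.99*x^2 + 1.94*x + 0.59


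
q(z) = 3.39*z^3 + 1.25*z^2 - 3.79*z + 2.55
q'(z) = 10.17*z^2 + 2.5*z - 3.79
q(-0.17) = 3.21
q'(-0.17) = -3.92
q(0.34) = 1.54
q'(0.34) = -1.76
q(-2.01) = -12.31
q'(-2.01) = 32.27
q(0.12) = 2.12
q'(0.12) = -3.34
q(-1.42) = 0.75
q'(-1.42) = 13.17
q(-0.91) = 4.48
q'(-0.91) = 2.36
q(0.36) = 1.51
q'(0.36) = -1.57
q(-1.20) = 3.04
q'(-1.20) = 7.85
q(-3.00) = -66.36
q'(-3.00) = 80.24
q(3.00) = 93.96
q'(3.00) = 95.24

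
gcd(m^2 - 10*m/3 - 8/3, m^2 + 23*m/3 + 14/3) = m + 2/3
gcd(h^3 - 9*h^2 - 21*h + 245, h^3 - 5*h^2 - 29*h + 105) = h^2 - 2*h - 35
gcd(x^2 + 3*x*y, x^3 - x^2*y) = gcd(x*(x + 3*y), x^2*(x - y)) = x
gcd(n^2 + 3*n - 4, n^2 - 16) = n + 4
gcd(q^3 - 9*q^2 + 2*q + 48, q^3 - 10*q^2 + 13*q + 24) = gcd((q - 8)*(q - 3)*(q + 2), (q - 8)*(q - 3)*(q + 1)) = q^2 - 11*q + 24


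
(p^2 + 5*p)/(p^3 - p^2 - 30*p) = 1/(p - 6)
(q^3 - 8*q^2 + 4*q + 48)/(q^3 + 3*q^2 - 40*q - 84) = (q - 4)/(q + 7)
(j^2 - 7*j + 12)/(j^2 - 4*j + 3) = (j - 4)/(j - 1)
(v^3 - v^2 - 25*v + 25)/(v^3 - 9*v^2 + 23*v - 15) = (v + 5)/(v - 3)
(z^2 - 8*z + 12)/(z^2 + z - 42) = (z - 2)/(z + 7)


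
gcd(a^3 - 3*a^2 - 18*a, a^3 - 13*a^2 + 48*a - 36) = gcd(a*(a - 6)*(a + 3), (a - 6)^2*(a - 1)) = a - 6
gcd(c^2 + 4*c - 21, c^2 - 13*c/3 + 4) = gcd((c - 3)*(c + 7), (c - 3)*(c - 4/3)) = c - 3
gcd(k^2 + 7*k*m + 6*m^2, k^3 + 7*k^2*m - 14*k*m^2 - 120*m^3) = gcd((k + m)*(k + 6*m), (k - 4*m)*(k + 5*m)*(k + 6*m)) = k + 6*m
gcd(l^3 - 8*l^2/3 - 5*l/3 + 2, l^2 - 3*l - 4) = l + 1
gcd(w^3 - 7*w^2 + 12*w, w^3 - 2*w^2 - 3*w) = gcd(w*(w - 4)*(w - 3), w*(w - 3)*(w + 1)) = w^2 - 3*w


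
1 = 1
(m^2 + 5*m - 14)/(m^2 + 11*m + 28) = (m - 2)/(m + 4)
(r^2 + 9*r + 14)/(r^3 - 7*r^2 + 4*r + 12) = (r^2 + 9*r + 14)/(r^3 - 7*r^2 + 4*r + 12)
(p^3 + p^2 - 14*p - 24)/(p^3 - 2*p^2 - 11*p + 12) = (p + 2)/(p - 1)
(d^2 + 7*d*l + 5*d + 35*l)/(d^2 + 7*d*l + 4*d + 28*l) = (d + 5)/(d + 4)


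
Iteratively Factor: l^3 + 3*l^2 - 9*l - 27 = (l + 3)*(l^2 - 9) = (l - 3)*(l + 3)*(l + 3)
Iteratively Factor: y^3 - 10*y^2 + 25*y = (y - 5)*(y^2 - 5*y) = (y - 5)^2*(y)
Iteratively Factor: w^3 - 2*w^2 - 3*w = (w)*(w^2 - 2*w - 3) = w*(w + 1)*(w - 3)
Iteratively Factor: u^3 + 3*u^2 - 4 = (u + 2)*(u^2 + u - 2) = (u - 1)*(u + 2)*(u + 2)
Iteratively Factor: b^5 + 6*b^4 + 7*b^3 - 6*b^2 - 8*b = (b + 2)*(b^4 + 4*b^3 - b^2 - 4*b) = (b + 1)*(b + 2)*(b^3 + 3*b^2 - 4*b) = (b - 1)*(b + 1)*(b + 2)*(b^2 + 4*b) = (b - 1)*(b + 1)*(b + 2)*(b + 4)*(b)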